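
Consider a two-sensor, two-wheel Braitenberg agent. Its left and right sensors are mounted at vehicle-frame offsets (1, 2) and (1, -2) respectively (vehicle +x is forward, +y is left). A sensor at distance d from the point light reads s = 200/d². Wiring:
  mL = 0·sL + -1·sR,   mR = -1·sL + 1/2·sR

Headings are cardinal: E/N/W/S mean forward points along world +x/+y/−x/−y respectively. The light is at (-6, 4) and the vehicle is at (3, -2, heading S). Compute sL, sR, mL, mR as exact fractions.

left sensor world pos  = (5, -3); dL² = 170
right sensor world pos = (1, -3); dR² = 98
sL = 200/170 = 20/17
sR = 200/98 = 100/49
mL = 0·sL + -1·sR = -100/49
mR = -1·sL + 1/2·sR = -130/833

20/17 100/49 -100/49 -130/833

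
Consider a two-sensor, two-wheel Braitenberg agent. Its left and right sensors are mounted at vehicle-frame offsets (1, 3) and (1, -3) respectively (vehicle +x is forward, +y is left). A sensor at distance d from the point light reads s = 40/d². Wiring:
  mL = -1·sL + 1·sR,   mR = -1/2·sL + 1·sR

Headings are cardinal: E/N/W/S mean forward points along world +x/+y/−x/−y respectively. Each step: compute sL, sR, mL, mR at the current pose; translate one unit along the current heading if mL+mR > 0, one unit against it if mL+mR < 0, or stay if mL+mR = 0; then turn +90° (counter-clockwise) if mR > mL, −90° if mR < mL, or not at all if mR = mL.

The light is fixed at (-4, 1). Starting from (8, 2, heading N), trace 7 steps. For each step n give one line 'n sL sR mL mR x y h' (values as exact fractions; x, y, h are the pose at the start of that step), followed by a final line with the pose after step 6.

n=0: pose=(8,2,N); sL=8/17, sR=40/229; mL=-1152/3893, mR=-236/3893; mL+mR=-1388/3893 → advance -1; mR−mL=4/17 → turn +1·90°
n=1: pose=(8,1,W); sL=4/13, sR=4/13; mL=0, mR=2/13; mL+mR=2/13 → advance +1; mR−mL=2/13 → turn +1·90°
n=2: pose=(7,1,S); sL=40/197, sR=8/13; mL=1056/2561, mR=1316/2561; mL+mR=2372/2561 → advance +1; mR−mL=20/197 → turn +1·90°
n=3: pose=(7,0,E); sL=10/37, sR=1/4; mL=-3/148, mR=17/148; mL+mR=7/74 → advance +1; mR−mL=5/37 → turn +1·90°
n=4: pose=(8,0,N); sL=40/81, sR=8/45; mL=-128/405, mR=-28/405; mL+mR=-52/135 → advance -1; mR−mL=20/81 → turn +1·90°
n=5: pose=(8,-1,W); sL=20/73, sR=20/61; mL=240/4453, mR=850/4453; mL+mR=1090/4453 → advance +1; mR−mL=10/73 → turn +1·90°
n=6: pose=(7,-1,S); sL=8/41, sR=40/73; mL=1056/2993, mR=1348/2993; mL+mR=2404/2993 → advance +1; mR−mL=4/41 → turn +1·90°

0 8/17 40/229 -1152/3893 -236/3893 8 2 N
1 4/13 4/13 0 2/13 8 1 W
2 40/197 8/13 1056/2561 1316/2561 7 1 S
3 10/37 1/4 -3/148 17/148 7 0 E
4 40/81 8/45 -128/405 -28/405 8 0 N
5 20/73 20/61 240/4453 850/4453 8 -1 W
6 8/41 40/73 1056/2993 1348/2993 7 -1 S
final 7 -2 E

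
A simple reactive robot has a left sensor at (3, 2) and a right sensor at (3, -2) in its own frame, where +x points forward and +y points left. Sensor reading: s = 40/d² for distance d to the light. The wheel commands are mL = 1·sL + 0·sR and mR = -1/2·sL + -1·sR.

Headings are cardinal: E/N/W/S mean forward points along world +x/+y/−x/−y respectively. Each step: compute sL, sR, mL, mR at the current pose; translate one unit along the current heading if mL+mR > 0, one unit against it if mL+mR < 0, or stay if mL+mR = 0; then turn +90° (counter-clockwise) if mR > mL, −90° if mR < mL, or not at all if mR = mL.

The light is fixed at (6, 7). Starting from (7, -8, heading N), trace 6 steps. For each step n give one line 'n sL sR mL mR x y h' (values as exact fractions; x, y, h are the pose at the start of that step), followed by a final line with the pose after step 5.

0 8/29 40/153 8/29 -1772/4437 7 -8 N
1 10/53 2/17 10/53 -191/901 7 -9 E
2 8/73 8/73 8/73 -12/73 6 -9 S
3 20/149 20/89 20/149 -3870/13261 6 -8 W
4 8/29 40/153 8/29 -1772/4437 7 -8 N
5 10/53 2/17 10/53 -191/901 7 -9 E
final 6 -9 S

n=0: pose=(7,-8,N); sL=8/29, sR=40/153; mL=8/29, mR=-1772/4437; mL+mR=-548/4437 → advance -1; mR−mL=-2996/4437 → turn -1·90°
n=1: pose=(7,-9,E); sL=10/53, sR=2/17; mL=10/53, mR=-191/901; mL+mR=-21/901 → advance -1; mR−mL=-361/901 → turn -1·90°
n=2: pose=(6,-9,S); sL=8/73, sR=8/73; mL=8/73, mR=-12/73; mL+mR=-4/73 → advance -1; mR−mL=-20/73 → turn -1·90°
n=3: pose=(6,-8,W); sL=20/149, sR=20/89; mL=20/149, mR=-3870/13261; mL+mR=-2090/13261 → advance -1; mR−mL=-5650/13261 → turn -1·90°
n=4: pose=(7,-8,N); sL=8/29, sR=40/153; mL=8/29, mR=-1772/4437; mL+mR=-548/4437 → advance -1; mR−mL=-2996/4437 → turn -1·90°
n=5: pose=(7,-9,E); sL=10/53, sR=2/17; mL=10/53, mR=-191/901; mL+mR=-21/901 → advance -1; mR−mL=-361/901 → turn -1·90°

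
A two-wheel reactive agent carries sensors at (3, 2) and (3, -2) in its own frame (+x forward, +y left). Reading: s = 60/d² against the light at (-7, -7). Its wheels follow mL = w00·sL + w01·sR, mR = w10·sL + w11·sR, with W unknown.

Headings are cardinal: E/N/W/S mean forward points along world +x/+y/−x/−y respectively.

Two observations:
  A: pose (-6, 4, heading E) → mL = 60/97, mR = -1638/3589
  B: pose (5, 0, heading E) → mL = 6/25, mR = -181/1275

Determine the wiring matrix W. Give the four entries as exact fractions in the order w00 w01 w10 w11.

0 1 1/2 -1

obs A: pose=(-6,4,E) → sL=12/37, sR=60/97, mL=60/97, mR=-1638/3589
obs B: pose=(5,0,E) → sL=10/51, sR=6/25, mL=6/25, mR=-181/1275
sensor matrix S = [[12/37, 60/97], [10/51, 6/25]]; det S = -66272/1525325
solve [mL_A; mL_B] = S·[w00; w01] and [mR_A; mR_B] = S·[w10; w11]:
  w00 = 0, w01 = 1, w10 = 1/2, w11 = -1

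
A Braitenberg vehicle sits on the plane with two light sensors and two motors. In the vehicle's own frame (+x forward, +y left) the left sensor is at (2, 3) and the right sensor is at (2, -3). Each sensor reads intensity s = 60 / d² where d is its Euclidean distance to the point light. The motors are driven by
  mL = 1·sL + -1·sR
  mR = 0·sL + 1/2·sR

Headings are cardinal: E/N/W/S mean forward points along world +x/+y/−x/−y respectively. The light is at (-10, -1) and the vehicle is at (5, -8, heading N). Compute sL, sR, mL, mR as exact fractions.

60/169 60/349 10800/58981 30/349

left sensor world pos  = (2, -6); dL² = 169
right sensor world pos = (8, -6); dR² = 349
sL = 60/169 = 60/169
sR = 60/349 = 60/349
mL = 1·sL + -1·sR = 10800/58981
mR = 0·sL + 1/2·sR = 30/349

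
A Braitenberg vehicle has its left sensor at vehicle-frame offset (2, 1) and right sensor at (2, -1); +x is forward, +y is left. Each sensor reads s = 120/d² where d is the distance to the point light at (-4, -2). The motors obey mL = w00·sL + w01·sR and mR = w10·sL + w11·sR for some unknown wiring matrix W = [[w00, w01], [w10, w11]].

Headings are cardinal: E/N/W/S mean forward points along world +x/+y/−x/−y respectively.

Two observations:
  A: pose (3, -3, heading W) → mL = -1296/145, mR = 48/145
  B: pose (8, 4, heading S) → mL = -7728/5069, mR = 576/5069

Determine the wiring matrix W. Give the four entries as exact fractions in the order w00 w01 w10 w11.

-1 -1 -1/2 1/2

obs A: pose=(3,-3,W) → sL=120/29, sR=24/5, mL=-1296/145, mR=48/145
obs B: pose=(8,4,S) → sL=24/37, sR=120/137, mL=-7728/5069, mR=576/5069
sensor matrix S = [[120/29, 24/5], [24/37, 120/137]]; det S = 375552/735005
solve [mL_A; mL_B] = S·[w00; w01] and [mR_A; mR_B] = S·[w10; w11]:
  w00 = -1, w01 = -1, w10 = -1/2, w11 = 1/2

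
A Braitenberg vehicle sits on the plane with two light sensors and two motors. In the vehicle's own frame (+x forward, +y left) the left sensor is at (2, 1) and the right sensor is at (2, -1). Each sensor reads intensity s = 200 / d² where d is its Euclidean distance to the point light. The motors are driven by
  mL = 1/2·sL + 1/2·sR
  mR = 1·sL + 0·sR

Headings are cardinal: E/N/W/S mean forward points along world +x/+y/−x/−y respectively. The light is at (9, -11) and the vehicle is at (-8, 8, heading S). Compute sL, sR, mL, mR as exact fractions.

left sensor world pos  = (-7, 6); dL² = 545
right sensor world pos = (-9, 6); dR² = 613
sL = 200/545 = 40/109
sR = 200/613 = 200/613
mL = 1/2·sL + 1/2·sR = 23160/66817
mR = 1·sL + 0·sR = 40/109

40/109 200/613 23160/66817 40/109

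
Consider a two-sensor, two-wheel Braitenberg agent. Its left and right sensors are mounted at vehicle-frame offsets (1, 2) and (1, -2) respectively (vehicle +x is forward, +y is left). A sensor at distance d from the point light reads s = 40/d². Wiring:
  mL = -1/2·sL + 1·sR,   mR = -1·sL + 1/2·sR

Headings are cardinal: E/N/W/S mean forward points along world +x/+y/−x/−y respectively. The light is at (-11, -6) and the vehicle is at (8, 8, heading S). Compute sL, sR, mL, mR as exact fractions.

left sensor world pos  = (10, 7); dL² = 610
right sensor world pos = (6, 7); dR² = 458
sL = 40/610 = 4/61
sR = 40/458 = 20/229
mL = -1/2·sL + 1·sR = 762/13969
mR = -1·sL + 1/2·sR = -306/13969

4/61 20/229 762/13969 -306/13969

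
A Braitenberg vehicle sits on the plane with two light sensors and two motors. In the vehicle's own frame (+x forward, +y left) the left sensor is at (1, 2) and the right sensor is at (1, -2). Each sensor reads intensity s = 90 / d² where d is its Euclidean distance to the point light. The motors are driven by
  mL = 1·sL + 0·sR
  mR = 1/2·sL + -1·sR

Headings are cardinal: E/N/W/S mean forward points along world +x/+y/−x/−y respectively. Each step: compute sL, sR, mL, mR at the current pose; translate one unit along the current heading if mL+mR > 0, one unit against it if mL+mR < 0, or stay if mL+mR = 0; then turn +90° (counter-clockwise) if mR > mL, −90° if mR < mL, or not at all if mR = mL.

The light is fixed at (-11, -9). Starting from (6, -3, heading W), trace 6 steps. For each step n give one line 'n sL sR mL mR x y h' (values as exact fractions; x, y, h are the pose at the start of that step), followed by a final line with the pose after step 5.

0 45/136 9/32 45/136 -63/544 6 -3 W
1 18/49 90/373 18/49 -1053/18277 5 -3 N
2 9/37 45/157 9/37 -1917/11618 5 -2 E
3 90/397 10/29 90/397 -2665/11513 6 -2 S
4 45/146 45/178 45/146 -2565/25988 6 -1 W
5 90/277 2/9 90/277 -149/2493 5 -1 N
final 5 0 E

n=0: pose=(6,-3,W); sL=45/136, sR=9/32; mL=45/136, mR=-63/544; mL+mR=117/544 → advance +1; mR−mL=-243/544 → turn -1·90°
n=1: pose=(5,-3,N); sL=18/49, sR=90/373; mL=18/49, mR=-1053/18277; mL+mR=5661/18277 → advance +1; mR−mL=-7767/18277 → turn -1·90°
n=2: pose=(5,-2,E); sL=9/37, sR=45/157; mL=9/37, mR=-1917/11618; mL+mR=909/11618 → advance +1; mR−mL=-4743/11618 → turn -1·90°
n=3: pose=(6,-2,S); sL=90/397, sR=10/29; mL=90/397, mR=-2665/11513; mL+mR=-55/11513 → advance -1; mR−mL=-5275/11513 → turn -1·90°
n=4: pose=(6,-1,W); sL=45/146, sR=45/178; mL=45/146, mR=-2565/25988; mL+mR=5445/25988 → advance +1; mR−mL=-10575/25988 → turn -1·90°
n=5: pose=(5,-1,N); sL=90/277, sR=2/9; mL=90/277, mR=-149/2493; mL+mR=661/2493 → advance +1; mR−mL=-959/2493 → turn -1·90°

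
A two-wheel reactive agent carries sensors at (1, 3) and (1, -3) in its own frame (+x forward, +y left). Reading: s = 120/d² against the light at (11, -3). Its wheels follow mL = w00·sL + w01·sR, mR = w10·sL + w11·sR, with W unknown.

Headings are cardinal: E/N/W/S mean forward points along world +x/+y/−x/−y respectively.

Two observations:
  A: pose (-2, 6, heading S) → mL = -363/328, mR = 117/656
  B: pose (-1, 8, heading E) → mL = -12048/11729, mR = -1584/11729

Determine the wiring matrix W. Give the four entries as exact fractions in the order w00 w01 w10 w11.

obs A: pose=(-2,6,S) → sL=30/41, sR=3/8, mL=-363/328, mR=117/656
obs B: pose=(-1,8,E) → sL=120/317, sR=24/37, mL=-12048/11729, mR=-1584/11729
sensor matrix S = [[30/41, 3/8], [120/317, 24/37]]; det S = 159975/480889
solve [mL_A; mL_B] = S·[w00; w01] and [mR_A; mR_B] = S·[w10; w11]:
  w00 = -1, w01 = -1, w10 = 1/2, w11 = -1/2

-1 -1 1/2 -1/2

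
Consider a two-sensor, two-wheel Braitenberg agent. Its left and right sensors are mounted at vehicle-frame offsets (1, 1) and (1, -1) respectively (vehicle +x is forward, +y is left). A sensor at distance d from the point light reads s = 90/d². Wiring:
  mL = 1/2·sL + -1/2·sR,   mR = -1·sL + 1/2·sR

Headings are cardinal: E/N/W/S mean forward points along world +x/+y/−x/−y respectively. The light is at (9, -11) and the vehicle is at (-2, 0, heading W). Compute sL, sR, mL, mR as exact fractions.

45/122 5/16 55/1952 -415/1952

left sensor world pos  = (-3, -1); dL² = 244
right sensor world pos = (-3, 1); dR² = 288
sL = 90/244 = 45/122
sR = 90/288 = 5/16
mL = 1/2·sL + -1/2·sR = 55/1952
mR = -1·sL + 1/2·sR = -415/1952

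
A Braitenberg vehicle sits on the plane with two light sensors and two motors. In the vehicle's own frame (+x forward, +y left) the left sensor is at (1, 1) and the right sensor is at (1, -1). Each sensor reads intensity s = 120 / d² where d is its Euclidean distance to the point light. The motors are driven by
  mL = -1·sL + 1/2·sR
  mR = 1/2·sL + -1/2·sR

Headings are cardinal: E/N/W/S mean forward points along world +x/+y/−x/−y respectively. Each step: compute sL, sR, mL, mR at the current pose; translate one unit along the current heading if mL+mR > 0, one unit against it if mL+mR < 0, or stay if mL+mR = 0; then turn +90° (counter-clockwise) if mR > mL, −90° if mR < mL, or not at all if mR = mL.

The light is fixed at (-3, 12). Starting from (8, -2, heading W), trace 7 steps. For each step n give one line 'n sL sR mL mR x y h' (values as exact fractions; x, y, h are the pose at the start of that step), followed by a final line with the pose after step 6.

0 24/65 120/269 -2556/17485 -672/17485 8 -2 W
1 60/197 60/173 -4470/34081 -720/34081 9 -2 S
2 120/313 24/73 -5004/22849 624/22849 9 -1 E
3 30/61 5/12 -415/1464 55/1464 8 -1 N
4 24/65 120/269 -2556/17485 -672/17485 8 -2 W
5 60/197 60/173 -4470/34081 -720/34081 9 -2 S
6 120/313 24/73 -5004/22849 624/22849 9 -1 E
final 8 -1 N

n=0: pose=(8,-2,W); sL=24/65, sR=120/269; mL=-2556/17485, mR=-672/17485; mL+mR=-12/65 → advance -1; mR−mL=1884/17485 → turn +1·90°
n=1: pose=(9,-2,S); sL=60/197, sR=60/173; mL=-4470/34081, mR=-720/34081; mL+mR=-30/197 → advance -1; mR−mL=3750/34081 → turn +1·90°
n=2: pose=(9,-1,E); sL=120/313, sR=24/73; mL=-5004/22849, mR=624/22849; mL+mR=-60/313 → advance -1; mR−mL=5628/22849 → turn +1·90°
n=3: pose=(8,-1,N); sL=30/61, sR=5/12; mL=-415/1464, mR=55/1464; mL+mR=-15/61 → advance -1; mR−mL=235/732 → turn +1·90°
n=4: pose=(8,-2,W); sL=24/65, sR=120/269; mL=-2556/17485, mR=-672/17485; mL+mR=-12/65 → advance -1; mR−mL=1884/17485 → turn +1·90°
n=5: pose=(9,-2,S); sL=60/197, sR=60/173; mL=-4470/34081, mR=-720/34081; mL+mR=-30/197 → advance -1; mR−mL=3750/34081 → turn +1·90°
n=6: pose=(9,-1,E); sL=120/313, sR=24/73; mL=-5004/22849, mR=624/22849; mL+mR=-60/313 → advance -1; mR−mL=5628/22849 → turn +1·90°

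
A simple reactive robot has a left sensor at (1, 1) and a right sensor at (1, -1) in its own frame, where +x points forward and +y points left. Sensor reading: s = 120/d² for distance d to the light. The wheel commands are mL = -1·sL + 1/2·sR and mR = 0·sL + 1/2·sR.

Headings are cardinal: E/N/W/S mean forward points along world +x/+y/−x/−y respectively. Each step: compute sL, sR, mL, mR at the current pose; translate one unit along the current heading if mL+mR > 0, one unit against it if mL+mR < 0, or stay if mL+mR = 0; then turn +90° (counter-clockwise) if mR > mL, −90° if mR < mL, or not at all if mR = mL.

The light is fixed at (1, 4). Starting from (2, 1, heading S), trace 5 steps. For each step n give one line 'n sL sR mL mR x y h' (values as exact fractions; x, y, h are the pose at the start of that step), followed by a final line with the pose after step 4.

n=0: pose=(2,1,S); sL=6, sR=15/2; mL=-9/4, mR=15/4; mL+mR=3/2 → advance +1; mR−mL=6 → turn +1·90°
n=1: pose=(2,0,E); sL=120/13, sR=120/29; mL=-2700/377, mR=60/29; mL+mR=-1920/377 → advance -1; mR−mL=120/13 → turn +1·90°
n=2: pose=(1,0,N); sL=12, sR=12; mL=-6, mR=6; mL+mR=0 → advance +0; mR−mL=12 → turn +1·90°
n=3: pose=(1,0,W); sL=60/13, sR=12; mL=18/13, mR=6; mL+mR=96/13 → advance +1; mR−mL=60/13 → turn +1·90°
n=4: pose=(0,0,S); sL=24/5, sR=120/29; mL=-396/145, mR=60/29; mL+mR=-96/145 → advance -1; mR−mL=24/5 → turn +1·90°

0 6 15/2 -9/4 15/4 2 1 S
1 120/13 120/29 -2700/377 60/29 2 0 E
2 12 12 -6 6 1 0 N
3 60/13 12 18/13 6 1 0 W
4 24/5 120/29 -396/145 60/29 0 0 S
final 0 1 E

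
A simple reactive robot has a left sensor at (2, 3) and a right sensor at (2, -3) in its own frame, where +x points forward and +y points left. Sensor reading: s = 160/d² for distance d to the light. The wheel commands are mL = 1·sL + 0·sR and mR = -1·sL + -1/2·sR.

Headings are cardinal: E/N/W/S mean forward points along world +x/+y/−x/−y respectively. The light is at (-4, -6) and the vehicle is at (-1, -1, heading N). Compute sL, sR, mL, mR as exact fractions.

left sensor world pos  = (-4, 1); dL² = 49
right sensor world pos = (2, 1); dR² = 85
sL = 160/49 = 160/49
sR = 160/85 = 32/17
mL = 1·sL + 0·sR = 160/49
mR = -1·sL + -1/2·sR = -3504/833

160/49 32/17 160/49 -3504/833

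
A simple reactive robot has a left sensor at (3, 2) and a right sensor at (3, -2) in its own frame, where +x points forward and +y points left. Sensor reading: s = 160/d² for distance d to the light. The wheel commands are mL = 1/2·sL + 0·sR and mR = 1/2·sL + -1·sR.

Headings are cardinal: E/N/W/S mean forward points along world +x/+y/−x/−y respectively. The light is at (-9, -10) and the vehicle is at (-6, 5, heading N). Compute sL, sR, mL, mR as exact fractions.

left sensor world pos  = (-8, 8); dL² = 325
right sensor world pos = (-4, 8); dR² = 349
sL = 160/325 = 32/65
sR = 160/349 = 160/349
mL = 1/2·sL + 0·sR = 16/65
mR = 1/2·sL + -1·sR = -4816/22685

32/65 160/349 16/65 -4816/22685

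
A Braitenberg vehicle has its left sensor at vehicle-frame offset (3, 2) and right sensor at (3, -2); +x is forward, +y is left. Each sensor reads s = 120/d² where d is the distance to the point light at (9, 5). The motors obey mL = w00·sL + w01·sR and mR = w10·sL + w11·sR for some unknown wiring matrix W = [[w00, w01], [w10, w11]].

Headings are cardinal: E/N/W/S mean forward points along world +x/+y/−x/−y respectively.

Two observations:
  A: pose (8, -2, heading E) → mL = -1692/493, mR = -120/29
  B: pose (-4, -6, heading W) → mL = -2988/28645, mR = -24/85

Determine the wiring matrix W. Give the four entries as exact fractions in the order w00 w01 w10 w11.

obs A: pose=(8,-2,E) → sL=120/29, sR=24/17, mL=-1692/493, mR=-120/29
obs B: pose=(-4,-6,W) → sL=24/85, sR=120/337, mL=-2988/28645, mR=-24/85
sensor matrix S = [[120/29, 24/17], [24/85, 120/337]]; det S = 15178752/14121985
solve [mL_A; mL_B] = S·[w00; w01] and [mR_A; mR_B] = S·[w10; w11]:
  w00 = -1, w01 = 1/2, w10 = -1, w11 = 0

-1 1/2 -1 0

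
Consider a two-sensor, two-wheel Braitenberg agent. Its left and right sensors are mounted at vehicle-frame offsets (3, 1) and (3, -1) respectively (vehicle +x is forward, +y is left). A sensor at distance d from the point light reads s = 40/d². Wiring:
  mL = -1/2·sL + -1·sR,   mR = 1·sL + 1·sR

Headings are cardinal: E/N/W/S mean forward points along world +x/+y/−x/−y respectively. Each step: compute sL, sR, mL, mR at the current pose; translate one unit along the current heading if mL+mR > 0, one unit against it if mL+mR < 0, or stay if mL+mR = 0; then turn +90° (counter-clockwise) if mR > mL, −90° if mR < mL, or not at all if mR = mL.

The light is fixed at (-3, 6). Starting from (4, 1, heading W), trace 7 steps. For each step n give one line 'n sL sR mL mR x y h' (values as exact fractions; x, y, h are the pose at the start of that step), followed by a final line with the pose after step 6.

0 10/13 5/4 -85/52 105/52 4 1 W
1 40/113 40/89 -6300/10057 8080/10057 3 1 S
2 20/53 4/13 -342/689 472/689 3 0 E
3 8/9 40/73 -652/657 944/657 4 0 N
4 10/13 5/4 -85/52 105/52 4 1 W
5 40/113 40/89 -6300/10057 8080/10057 3 1 S
6 20/53 4/13 -342/689 472/689 3 0 E
final 4 0 N

n=0: pose=(4,1,W); sL=10/13, sR=5/4; mL=-85/52, mR=105/52; mL+mR=5/13 → advance +1; mR−mL=95/26 → turn +1·90°
n=1: pose=(3,1,S); sL=40/113, sR=40/89; mL=-6300/10057, mR=8080/10057; mL+mR=20/113 → advance +1; mR−mL=14380/10057 → turn +1·90°
n=2: pose=(3,0,E); sL=20/53, sR=4/13; mL=-342/689, mR=472/689; mL+mR=10/53 → advance +1; mR−mL=814/689 → turn +1·90°
n=3: pose=(4,0,N); sL=8/9, sR=40/73; mL=-652/657, mR=944/657; mL+mR=4/9 → advance +1; mR−mL=532/219 → turn +1·90°
n=4: pose=(4,1,W); sL=10/13, sR=5/4; mL=-85/52, mR=105/52; mL+mR=5/13 → advance +1; mR−mL=95/26 → turn +1·90°
n=5: pose=(3,1,S); sL=40/113, sR=40/89; mL=-6300/10057, mR=8080/10057; mL+mR=20/113 → advance +1; mR−mL=14380/10057 → turn +1·90°
n=6: pose=(3,0,E); sL=20/53, sR=4/13; mL=-342/689, mR=472/689; mL+mR=10/53 → advance +1; mR−mL=814/689 → turn +1·90°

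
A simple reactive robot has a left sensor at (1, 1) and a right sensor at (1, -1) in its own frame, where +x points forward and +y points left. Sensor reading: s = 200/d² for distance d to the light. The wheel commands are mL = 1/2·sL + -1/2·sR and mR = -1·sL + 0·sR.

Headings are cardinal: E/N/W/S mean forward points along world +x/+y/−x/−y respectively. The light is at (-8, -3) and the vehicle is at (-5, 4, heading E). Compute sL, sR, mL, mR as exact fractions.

5/2 50/13 -35/52 -5/2

left sensor world pos  = (-4, 5); dL² = 80
right sensor world pos = (-4, 3); dR² = 52
sL = 200/80 = 5/2
sR = 200/52 = 50/13
mL = 1/2·sL + -1/2·sR = -35/52
mR = -1·sL + 0·sR = -5/2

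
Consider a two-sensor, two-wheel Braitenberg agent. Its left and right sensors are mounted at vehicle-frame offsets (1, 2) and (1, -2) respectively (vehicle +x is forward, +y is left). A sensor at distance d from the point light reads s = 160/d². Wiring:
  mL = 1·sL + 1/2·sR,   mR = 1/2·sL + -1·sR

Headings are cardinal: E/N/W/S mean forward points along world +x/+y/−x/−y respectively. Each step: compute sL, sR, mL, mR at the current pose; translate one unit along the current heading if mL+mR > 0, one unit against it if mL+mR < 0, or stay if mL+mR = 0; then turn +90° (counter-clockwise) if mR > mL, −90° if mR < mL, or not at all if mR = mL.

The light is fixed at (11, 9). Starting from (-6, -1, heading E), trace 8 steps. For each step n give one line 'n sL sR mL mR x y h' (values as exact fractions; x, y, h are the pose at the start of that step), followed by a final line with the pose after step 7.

0 1/2 2/5 7/10 -3/20 -6 -1 E
1 160/317 32/89 19312/28213 -3024/28213 -5 -1 S
2 80/229 16/37 4792/8473 -2184/8473 -5 -2 W
3 160/461 32/65 17776/29965 -9552/29965 -6 -2 N
4 1/2 2/5 7/10 -3/20 -6 -1 E
5 160/317 32/89 19312/28213 -3024/28213 -5 -1 S
6 80/229 16/37 4792/8473 -2184/8473 -5 -2 W
7 160/461 32/65 17776/29965 -9552/29965 -6 -2 N
final -6 -1 E

n=0: pose=(-6,-1,E); sL=1/2, sR=2/5; mL=7/10, mR=-3/20; mL+mR=11/20 → advance +1; mR−mL=-17/20 → turn -1·90°
n=1: pose=(-5,-1,S); sL=160/317, sR=32/89; mL=19312/28213, mR=-3024/28213; mL+mR=16288/28213 → advance +1; mR−mL=-22336/28213 → turn -1·90°
n=2: pose=(-5,-2,W); sL=80/229, sR=16/37; mL=4792/8473, mR=-2184/8473; mL+mR=2608/8473 → advance +1; mR−mL=-6976/8473 → turn -1·90°
n=3: pose=(-6,-2,N); sL=160/461, sR=32/65; mL=17776/29965, mR=-9552/29965; mL+mR=8224/29965 → advance +1; mR−mL=-27328/29965 → turn -1·90°
n=4: pose=(-6,-1,E); sL=1/2, sR=2/5; mL=7/10, mR=-3/20; mL+mR=11/20 → advance +1; mR−mL=-17/20 → turn -1·90°
n=5: pose=(-5,-1,S); sL=160/317, sR=32/89; mL=19312/28213, mR=-3024/28213; mL+mR=16288/28213 → advance +1; mR−mL=-22336/28213 → turn -1·90°
n=6: pose=(-5,-2,W); sL=80/229, sR=16/37; mL=4792/8473, mR=-2184/8473; mL+mR=2608/8473 → advance +1; mR−mL=-6976/8473 → turn -1·90°
n=7: pose=(-6,-2,N); sL=160/461, sR=32/65; mL=17776/29965, mR=-9552/29965; mL+mR=8224/29965 → advance +1; mR−mL=-27328/29965 → turn -1·90°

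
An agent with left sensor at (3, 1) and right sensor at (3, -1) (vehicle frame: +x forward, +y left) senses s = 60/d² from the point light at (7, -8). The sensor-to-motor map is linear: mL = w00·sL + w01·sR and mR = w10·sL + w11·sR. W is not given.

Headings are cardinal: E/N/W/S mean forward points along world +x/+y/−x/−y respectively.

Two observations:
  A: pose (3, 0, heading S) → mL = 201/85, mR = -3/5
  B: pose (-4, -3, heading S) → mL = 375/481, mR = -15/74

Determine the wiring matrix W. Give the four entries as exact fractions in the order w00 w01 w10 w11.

obs A: pose=(3,0,S) → sL=30/17, sR=6/5, mL=201/85, mR=-3/5
obs B: pose=(-4,-3,S) → sL=15/26, sR=15/37, mL=375/481, mR=-15/74
sensor matrix S = [[30/17, 6/5], [15/26, 15/37]]; det S = 189/8177
solve [mL_A; mL_B] = S·[w00; w01] and [mR_A; mR_B] = S·[w10; w11]:
  w00 = 1, w01 = 1/2, w10 = 0, w11 = -1/2

1 1/2 0 -1/2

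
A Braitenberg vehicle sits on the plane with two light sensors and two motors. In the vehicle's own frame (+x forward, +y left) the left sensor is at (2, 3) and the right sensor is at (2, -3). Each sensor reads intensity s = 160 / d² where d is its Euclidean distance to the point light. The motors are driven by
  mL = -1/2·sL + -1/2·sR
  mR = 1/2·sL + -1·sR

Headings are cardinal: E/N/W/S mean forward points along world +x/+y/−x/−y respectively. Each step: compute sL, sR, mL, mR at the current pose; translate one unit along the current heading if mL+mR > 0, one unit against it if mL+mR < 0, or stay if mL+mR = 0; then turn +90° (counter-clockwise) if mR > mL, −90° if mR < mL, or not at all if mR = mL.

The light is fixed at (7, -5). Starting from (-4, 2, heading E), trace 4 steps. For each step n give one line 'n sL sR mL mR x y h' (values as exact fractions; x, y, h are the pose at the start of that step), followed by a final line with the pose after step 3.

0 160/181 160/97 -22240/17557 -21200/17557 -4 2 E
1 80/153 80/81 -1040/1377 -1000/1377 -5 2 N
2 32/41 160/277 -7712/11357 -2128/11357 -5 1 W
3 2 40/53 -73/53 13/53 -4 1 S
final -4 2 E

n=0: pose=(-4,2,E); sL=160/181, sR=160/97; mL=-22240/17557, mR=-21200/17557; mL+mR=-240/97 → advance -1; mR−mL=1040/17557 → turn +1·90°
n=1: pose=(-5,2,N); sL=80/153, sR=80/81; mL=-1040/1377, mR=-1000/1377; mL+mR=-40/27 → advance -1; mR−mL=40/1377 → turn +1·90°
n=2: pose=(-5,1,W); sL=32/41, sR=160/277; mL=-7712/11357, mR=-2128/11357; mL+mR=-240/277 → advance -1; mR−mL=5584/11357 → turn +1·90°
n=3: pose=(-4,1,S); sL=2, sR=40/53; mL=-73/53, mR=13/53; mL+mR=-60/53 → advance -1; mR−mL=86/53 → turn +1·90°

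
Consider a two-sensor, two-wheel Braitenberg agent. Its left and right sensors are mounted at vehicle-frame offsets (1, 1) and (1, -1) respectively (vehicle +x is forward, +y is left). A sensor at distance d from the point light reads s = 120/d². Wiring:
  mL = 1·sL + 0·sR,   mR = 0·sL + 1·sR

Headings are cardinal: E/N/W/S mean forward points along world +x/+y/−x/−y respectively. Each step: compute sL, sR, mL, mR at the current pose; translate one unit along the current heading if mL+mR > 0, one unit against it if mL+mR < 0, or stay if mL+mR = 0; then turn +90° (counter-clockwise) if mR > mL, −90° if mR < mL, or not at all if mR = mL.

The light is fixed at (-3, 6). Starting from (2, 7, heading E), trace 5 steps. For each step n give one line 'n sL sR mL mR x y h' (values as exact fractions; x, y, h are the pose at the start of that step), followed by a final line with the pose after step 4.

n=0: pose=(2,7,E); sL=3, sR=10/3; mL=3, mR=10/3; mL+mR=19/3 → advance +1; mR−mL=1/3 → turn +1·90°
n=1: pose=(3,7,N); sL=120/29, sR=120/53; mL=120/29, mR=120/53; mL+mR=9840/1537 → advance +1; mR−mL=-2880/1537 → turn -1·90°
n=2: pose=(3,8,E); sL=60/29, sR=12/5; mL=60/29, mR=12/5; mL+mR=648/145 → advance +1; mR−mL=48/145 → turn +1·90°
n=3: pose=(4,8,N); sL=8/3, sR=120/73; mL=8/3, mR=120/73; mL+mR=944/219 → advance +1; mR−mL=-224/219 → turn -1·90°
n=4: pose=(4,9,E); sL=3/2, sR=30/17; mL=3/2, mR=30/17; mL+mR=111/34 → advance +1; mR−mL=9/34 → turn +1·90°

0 3 10/3 3 10/3 2 7 E
1 120/29 120/53 120/29 120/53 3 7 N
2 60/29 12/5 60/29 12/5 3 8 E
3 8/3 120/73 8/3 120/73 4 8 N
4 3/2 30/17 3/2 30/17 4 9 E
final 5 9 N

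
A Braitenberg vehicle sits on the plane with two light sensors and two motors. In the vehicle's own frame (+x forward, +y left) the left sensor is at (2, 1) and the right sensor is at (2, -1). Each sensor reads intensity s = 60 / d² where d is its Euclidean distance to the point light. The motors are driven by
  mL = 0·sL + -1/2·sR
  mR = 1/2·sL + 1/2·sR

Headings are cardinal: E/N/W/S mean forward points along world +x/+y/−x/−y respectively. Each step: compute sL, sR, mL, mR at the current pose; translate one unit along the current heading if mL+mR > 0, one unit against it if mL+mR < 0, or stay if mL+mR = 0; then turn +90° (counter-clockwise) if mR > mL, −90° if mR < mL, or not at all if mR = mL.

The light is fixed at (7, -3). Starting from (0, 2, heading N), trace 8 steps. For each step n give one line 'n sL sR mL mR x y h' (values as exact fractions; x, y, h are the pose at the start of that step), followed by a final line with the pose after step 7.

n=0: pose=(0,2,N); sL=60/113, sR=12/17; mL=-6/17, mR=1188/1921; mL+mR=30/113 → advance +1; mR−mL=1866/1921 → turn +1·90°
n=1: pose=(0,3,W); sL=30/53, sR=6/13; mL=-3/13, mR=354/689; mL+mR=15/53 → advance +1; mR−mL=513/689 → turn +1·90°
n=2: pose=(-1,3,S); sL=12/13, sR=60/97; mL=-30/97, mR=972/1261; mL+mR=6/13 → advance +1; mR−mL=1362/1261 → turn +1·90°
n=3: pose=(-1,2,E); sL=5/6, sR=15/13; mL=-15/26, mR=155/156; mL+mR=5/12 → advance +1; mR−mL=245/156 → turn +1·90°
n=4: pose=(0,2,N); sL=60/113, sR=12/17; mL=-6/17, mR=1188/1921; mL+mR=30/113 → advance +1; mR−mL=1866/1921 → turn +1·90°
n=5: pose=(0,3,W); sL=30/53, sR=6/13; mL=-3/13, mR=354/689; mL+mR=15/53 → advance +1; mR−mL=513/689 → turn +1·90°
n=6: pose=(-1,3,S); sL=12/13, sR=60/97; mL=-30/97, mR=972/1261; mL+mR=6/13 → advance +1; mR−mL=1362/1261 → turn +1·90°
n=7: pose=(-1,2,E); sL=5/6, sR=15/13; mL=-15/26, mR=155/156; mL+mR=5/12 → advance +1; mR−mL=245/156 → turn +1·90°

0 60/113 12/17 -6/17 1188/1921 0 2 N
1 30/53 6/13 -3/13 354/689 0 3 W
2 12/13 60/97 -30/97 972/1261 -1 3 S
3 5/6 15/13 -15/26 155/156 -1 2 E
4 60/113 12/17 -6/17 1188/1921 0 2 N
5 30/53 6/13 -3/13 354/689 0 3 W
6 12/13 60/97 -30/97 972/1261 -1 3 S
7 5/6 15/13 -15/26 155/156 -1 2 E
final 0 2 N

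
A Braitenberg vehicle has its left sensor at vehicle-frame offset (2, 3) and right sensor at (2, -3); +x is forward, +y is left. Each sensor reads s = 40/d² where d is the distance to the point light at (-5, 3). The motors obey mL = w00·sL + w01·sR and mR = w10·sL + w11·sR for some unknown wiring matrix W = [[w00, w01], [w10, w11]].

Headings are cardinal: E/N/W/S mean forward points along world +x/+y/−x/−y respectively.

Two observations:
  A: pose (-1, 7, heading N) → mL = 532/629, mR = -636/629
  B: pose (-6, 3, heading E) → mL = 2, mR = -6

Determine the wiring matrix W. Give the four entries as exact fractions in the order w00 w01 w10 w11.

obs A: pose=(-1,7,N) → sL=40/37, sR=8/17, mL=532/629, mR=-636/629
obs B: pose=(-6,3,E) → sL=4, sR=4, mL=2, mR=-6
sensor matrix S = [[40/37, 8/17], [4, 4]]; det S = 1536/629
solve [mL_A; mL_B] = S·[w00; w01] and [mR_A; mR_B] = S·[w10; w11]:
  w00 = 1, w01 = -1/2, w10 = -1/2, w11 = -1

1 -1/2 -1/2 -1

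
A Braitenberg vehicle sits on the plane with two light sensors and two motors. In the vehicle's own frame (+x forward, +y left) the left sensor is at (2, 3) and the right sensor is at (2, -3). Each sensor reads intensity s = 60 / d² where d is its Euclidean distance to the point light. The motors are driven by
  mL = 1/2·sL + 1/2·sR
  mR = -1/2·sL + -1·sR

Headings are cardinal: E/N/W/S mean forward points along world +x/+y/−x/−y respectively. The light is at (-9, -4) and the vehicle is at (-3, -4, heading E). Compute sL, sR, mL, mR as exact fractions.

60/73 60/73 60/73 -90/73

left sensor world pos  = (-1, -1); dL² = 73
right sensor world pos = (-1, -7); dR² = 73
sL = 60/73 = 60/73
sR = 60/73 = 60/73
mL = 1/2·sL + 1/2·sR = 60/73
mR = -1/2·sL + -1·sR = -90/73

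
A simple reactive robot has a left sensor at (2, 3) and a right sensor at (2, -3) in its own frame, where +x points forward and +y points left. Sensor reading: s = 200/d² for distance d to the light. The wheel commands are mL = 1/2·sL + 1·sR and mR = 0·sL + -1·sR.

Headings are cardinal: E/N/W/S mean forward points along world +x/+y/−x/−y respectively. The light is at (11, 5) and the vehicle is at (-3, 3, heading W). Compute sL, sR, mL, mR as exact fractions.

left sensor world pos  = (-5, 0); dL² = 281
right sensor world pos = (-5, 6); dR² = 257
sL = 200/281 = 200/281
sR = 200/257 = 200/257
mL = 1/2·sL + 1·sR = 81900/72217
mR = 0·sL + -1·sR = -200/257

200/281 200/257 81900/72217 -200/257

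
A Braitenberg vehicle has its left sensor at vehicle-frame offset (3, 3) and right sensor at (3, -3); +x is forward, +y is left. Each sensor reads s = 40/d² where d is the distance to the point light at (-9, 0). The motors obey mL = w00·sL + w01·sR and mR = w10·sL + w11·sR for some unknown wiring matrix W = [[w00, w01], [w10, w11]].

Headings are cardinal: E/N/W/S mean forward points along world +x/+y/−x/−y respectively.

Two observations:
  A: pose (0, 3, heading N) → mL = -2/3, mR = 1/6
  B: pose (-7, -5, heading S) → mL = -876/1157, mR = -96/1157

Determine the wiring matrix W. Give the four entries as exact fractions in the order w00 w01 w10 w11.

-1 -1/2 1/2 -1/2

obs A: pose=(0,3,N) → sL=5/9, sR=2/9, mL=-2/3, mR=1/6
obs B: pose=(-7,-5,S) → sL=40/89, sR=8/13, mL=-876/1157, mR=-96/1157
sensor matrix S = [[5/9, 2/9], [40/89, 8/13]]; det S = 280/1157
solve [mL_A; mL_B] = S·[w00; w01] and [mR_A; mR_B] = S·[w10; w11]:
  w00 = -1, w01 = -1/2, w10 = 1/2, w11 = -1/2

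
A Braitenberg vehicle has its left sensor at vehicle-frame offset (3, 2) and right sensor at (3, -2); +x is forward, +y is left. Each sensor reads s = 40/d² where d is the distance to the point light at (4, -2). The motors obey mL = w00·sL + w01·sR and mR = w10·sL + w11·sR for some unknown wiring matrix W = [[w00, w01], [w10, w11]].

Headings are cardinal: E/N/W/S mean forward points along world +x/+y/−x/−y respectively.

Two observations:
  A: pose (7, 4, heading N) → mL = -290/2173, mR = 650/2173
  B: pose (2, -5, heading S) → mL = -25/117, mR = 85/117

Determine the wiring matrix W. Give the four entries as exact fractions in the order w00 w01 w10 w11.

obs A: pose=(7,4,N) → sL=20/41, sR=20/53, mL=-290/2173, mR=650/2173
obs B: pose=(2,-5,S) → sL=10/9, sR=10/13, mL=-25/117, mR=85/117
sensor matrix S = [[20/41, 20/53], [10/9, 10/13]]; det S = -11200/254241
solve [mL_A; mL_B] = S·[w00; w01] and [mR_A; mR_B] = S·[w10; w11]:
  w00 = 1/2, w01 = -1, w10 = 1, w11 = -1/2

1/2 -1 1 -1/2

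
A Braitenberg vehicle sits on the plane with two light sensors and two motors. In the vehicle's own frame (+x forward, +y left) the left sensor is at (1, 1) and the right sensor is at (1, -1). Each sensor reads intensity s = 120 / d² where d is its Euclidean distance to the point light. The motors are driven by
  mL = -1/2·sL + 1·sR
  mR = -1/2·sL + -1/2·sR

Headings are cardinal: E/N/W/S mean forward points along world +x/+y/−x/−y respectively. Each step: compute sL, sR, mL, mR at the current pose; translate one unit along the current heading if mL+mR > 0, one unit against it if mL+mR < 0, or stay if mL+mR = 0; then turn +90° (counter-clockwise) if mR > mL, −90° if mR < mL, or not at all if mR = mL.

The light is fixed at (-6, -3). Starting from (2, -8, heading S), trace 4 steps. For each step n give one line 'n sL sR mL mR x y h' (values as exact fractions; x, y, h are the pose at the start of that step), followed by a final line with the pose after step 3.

n=0: pose=(2,-8,S); sL=40/39, sR=24/17; mL=596/663, mR=-808/663; mL+mR=-212/663 → advance -1; mR−mL=-36/17 → turn -1·90°
n=1: pose=(2,-7,W); sL=60/37, sR=60/29; mL=1350/1073, mR=-1980/1073; mL+mR=-630/1073 → advance -1; mR−mL=-90/29 → turn -1·90°
n=2: pose=(3,-7,N); sL=120/73, sR=120/109; mL=2220/7957, mR=-10920/7957; mL+mR=-8700/7957 → advance -1; mR−mL=-180/109 → turn -1·90°
n=3: pose=(3,-8,E); sL=30/29, sR=15/17; mL=180/493, mR=-945/986; mL+mR=-585/986 → advance -1; mR−mL=-45/34 → turn -1·90°

0 40/39 24/17 596/663 -808/663 2 -8 S
1 60/37 60/29 1350/1073 -1980/1073 2 -7 W
2 120/73 120/109 2220/7957 -10920/7957 3 -7 N
3 30/29 15/17 180/493 -945/986 3 -8 E
final 2 -8 S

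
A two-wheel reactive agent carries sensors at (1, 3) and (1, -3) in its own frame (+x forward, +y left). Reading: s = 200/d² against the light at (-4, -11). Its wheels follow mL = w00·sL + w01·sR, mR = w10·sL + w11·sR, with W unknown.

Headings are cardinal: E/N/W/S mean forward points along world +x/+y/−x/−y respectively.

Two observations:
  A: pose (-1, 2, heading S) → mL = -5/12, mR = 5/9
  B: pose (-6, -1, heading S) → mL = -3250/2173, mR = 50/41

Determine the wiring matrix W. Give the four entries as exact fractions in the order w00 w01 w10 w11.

obs A: pose=(-1,2,S) → sL=10/9, sR=25/18, mL=-5/12, mR=5/9
obs B: pose=(-6,-1,S) → sL=100/41, sR=100/53, mL=-3250/2173, mR=50/41
sensor matrix S = [[10/9, 25/18], [100/41, 100/53]]; det S = -25250/19557
solve [mL_A; mL_B] = S·[w00; w01] and [mR_A; mR_B] = S·[w10; w11]:
  w00 = -1, w01 = 1/2, w10 = 1/2, w11 = 0

-1 1/2 1/2 0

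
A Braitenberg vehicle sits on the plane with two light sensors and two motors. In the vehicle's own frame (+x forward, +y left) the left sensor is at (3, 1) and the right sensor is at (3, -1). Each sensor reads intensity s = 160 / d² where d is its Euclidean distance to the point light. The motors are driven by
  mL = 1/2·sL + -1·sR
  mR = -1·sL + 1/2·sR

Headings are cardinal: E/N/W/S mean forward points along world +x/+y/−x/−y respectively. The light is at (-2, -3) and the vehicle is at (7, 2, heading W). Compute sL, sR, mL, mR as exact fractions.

left sensor world pos  = (4, 1); dL² = 52
right sensor world pos = (4, 3); dR² = 72
sL = 160/52 = 40/13
sR = 160/72 = 20/9
mL = 1/2·sL + -1·sR = -80/117
mR = -1·sL + 1/2·sR = -230/117

40/13 20/9 -80/117 -230/117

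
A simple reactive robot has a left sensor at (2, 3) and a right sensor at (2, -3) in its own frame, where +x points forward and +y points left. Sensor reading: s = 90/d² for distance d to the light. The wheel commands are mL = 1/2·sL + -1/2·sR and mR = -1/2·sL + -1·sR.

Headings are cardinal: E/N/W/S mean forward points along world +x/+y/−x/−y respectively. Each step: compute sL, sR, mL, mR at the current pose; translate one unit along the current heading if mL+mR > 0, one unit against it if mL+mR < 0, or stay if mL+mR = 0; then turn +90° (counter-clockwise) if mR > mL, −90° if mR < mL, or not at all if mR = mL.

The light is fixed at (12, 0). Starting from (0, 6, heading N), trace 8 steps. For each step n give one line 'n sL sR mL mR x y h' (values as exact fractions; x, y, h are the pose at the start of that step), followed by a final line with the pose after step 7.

0 90/289 18/29 -1296/8381 -6507/8381 0 6 N
1 45/82 45/52 -675/4264 -1215/1066 0 5 E
2 90/109 18/53 1404/5777 -4347/5777 -1 5 S
3 5/13 5/17 10/221 -215/442 -1 6 W
4 90/289 18/29 -1296/8381 -6507/8381 0 6 N
5 45/82 45/52 -675/4264 -1215/1066 0 5 E
6 90/109 18/53 1404/5777 -4347/5777 -1 5 S
7 5/13 5/17 10/221 -215/442 -1 6 W
final 0 6 N

n=0: pose=(0,6,N); sL=90/289, sR=18/29; mL=-1296/8381, mR=-6507/8381; mL+mR=-27/29 → advance -1; mR−mL=-5211/8381 → turn -1·90°
n=1: pose=(0,5,E); sL=45/82, sR=45/52; mL=-675/4264, mR=-1215/1066; mL+mR=-135/104 → advance -1; mR−mL=-4185/4264 → turn -1·90°
n=2: pose=(-1,5,S); sL=90/109, sR=18/53; mL=1404/5777, mR=-4347/5777; mL+mR=-27/53 → advance -1; mR−mL=-5751/5777 → turn -1·90°
n=3: pose=(-1,6,W); sL=5/13, sR=5/17; mL=10/221, mR=-215/442; mL+mR=-15/34 → advance -1; mR−mL=-235/442 → turn -1·90°
n=4: pose=(0,6,N); sL=90/289, sR=18/29; mL=-1296/8381, mR=-6507/8381; mL+mR=-27/29 → advance -1; mR−mL=-5211/8381 → turn -1·90°
n=5: pose=(0,5,E); sL=45/82, sR=45/52; mL=-675/4264, mR=-1215/1066; mL+mR=-135/104 → advance -1; mR−mL=-4185/4264 → turn -1·90°
n=6: pose=(-1,5,S); sL=90/109, sR=18/53; mL=1404/5777, mR=-4347/5777; mL+mR=-27/53 → advance -1; mR−mL=-5751/5777 → turn -1·90°
n=7: pose=(-1,6,W); sL=5/13, sR=5/17; mL=10/221, mR=-215/442; mL+mR=-15/34 → advance -1; mR−mL=-235/442 → turn -1·90°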